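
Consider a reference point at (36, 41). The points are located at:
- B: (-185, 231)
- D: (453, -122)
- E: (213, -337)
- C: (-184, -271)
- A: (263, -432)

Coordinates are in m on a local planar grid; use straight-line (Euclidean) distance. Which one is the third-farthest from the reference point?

E

Distances from the reference point ((36, 41)):
A: 524.7 m
D: 447.7 m
E: 417.4 m
C: 381.8 m
B: 291.4 m
The third-farthest is E at 417.4 m.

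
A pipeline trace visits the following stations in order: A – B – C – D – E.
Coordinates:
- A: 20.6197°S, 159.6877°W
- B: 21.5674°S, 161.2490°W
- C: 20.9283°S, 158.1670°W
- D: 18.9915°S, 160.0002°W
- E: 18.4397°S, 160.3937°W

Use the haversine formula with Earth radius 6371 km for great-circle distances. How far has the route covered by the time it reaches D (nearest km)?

Leg distances:
A→B: 193.2 km  (cumulative 193.2 km)
B→C: 327.2 km  (cumulative 520.4 km)
C→D: 288.2 km  (cumulative 808.7 km)
Cumulative distance at D ≈ 809 km.

809 km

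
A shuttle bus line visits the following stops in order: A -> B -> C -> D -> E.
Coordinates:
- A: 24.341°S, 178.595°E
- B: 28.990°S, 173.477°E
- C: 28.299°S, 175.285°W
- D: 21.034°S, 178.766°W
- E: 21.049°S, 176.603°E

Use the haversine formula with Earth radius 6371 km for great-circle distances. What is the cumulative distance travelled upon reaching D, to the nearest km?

2705 km

Leg distances:
A→B: 725.0 km  (cumulative 725.0 km)
B→C: 1098.9 km  (cumulative 1823.9 km)
C→D: 880.9 km  (cumulative 2704.8 km)
Cumulative distance at D ≈ 2705 km.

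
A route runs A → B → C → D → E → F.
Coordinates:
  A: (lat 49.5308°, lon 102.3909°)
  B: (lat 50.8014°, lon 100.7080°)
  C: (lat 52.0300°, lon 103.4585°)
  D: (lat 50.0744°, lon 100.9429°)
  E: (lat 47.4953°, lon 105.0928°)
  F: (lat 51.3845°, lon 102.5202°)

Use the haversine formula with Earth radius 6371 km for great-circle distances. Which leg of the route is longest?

E–F

Leg distances:
A→B: 185.3 km
B→C: 234.6 km
C→D: 279.6 km
D→E: 417.8 km
E→F: 470.7 km
The longest leg is E–F at 470.7 km.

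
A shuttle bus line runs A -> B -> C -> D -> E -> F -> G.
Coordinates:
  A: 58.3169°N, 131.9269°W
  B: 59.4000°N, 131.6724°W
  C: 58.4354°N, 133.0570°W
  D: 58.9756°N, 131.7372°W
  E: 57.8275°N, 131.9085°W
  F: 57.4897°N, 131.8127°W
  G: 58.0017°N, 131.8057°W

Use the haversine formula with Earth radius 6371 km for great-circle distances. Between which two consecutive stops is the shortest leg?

E–F

Leg distances:
A→B: 121.3 km
B→C: 133.5 km
C→D: 97.0 km
D→E: 128.1 km
E→F: 38.0 km
F→G: 56.9 km
The shortest leg is E–F at 38.0 km.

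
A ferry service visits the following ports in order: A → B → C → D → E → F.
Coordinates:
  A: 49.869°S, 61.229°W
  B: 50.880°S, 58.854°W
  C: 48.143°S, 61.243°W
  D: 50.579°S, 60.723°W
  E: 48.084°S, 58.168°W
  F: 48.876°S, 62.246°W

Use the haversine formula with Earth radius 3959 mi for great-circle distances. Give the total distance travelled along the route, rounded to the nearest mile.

Leg distances:
A→B: 125.8 mi  (cumulative 125.8 mi)
B→C: 217.4 mi  (cumulative 343.2 mi)
C→D: 169.9 mi  (cumulative 513.1 mi)
D→E: 207.2 mi  (cumulative 720.4 mi)
E→F: 194.6 mi  (cumulative 915.0 mi)
Total route length ≈ 915 mi.

915 mi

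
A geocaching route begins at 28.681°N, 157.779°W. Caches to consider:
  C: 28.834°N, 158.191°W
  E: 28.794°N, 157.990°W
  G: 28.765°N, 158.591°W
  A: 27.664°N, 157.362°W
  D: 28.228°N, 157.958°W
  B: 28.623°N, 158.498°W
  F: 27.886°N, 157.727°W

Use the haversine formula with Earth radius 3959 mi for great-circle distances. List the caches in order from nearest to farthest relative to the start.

E, C, D, B, G, F, A

Distances from the start:
E 28.794°N, 157.990°W: 15.0 mi
C 28.834°N, 158.191°W: 27.1 mi
D 28.228°N, 157.958°W: 33.1 mi
B 28.623°N, 158.498°W: 43.8 mi
G 28.765°N, 158.591°W: 49.5 mi
F 27.886°N, 157.727°W: 55.0 mi
A 27.664°N, 157.362°W: 74.7 mi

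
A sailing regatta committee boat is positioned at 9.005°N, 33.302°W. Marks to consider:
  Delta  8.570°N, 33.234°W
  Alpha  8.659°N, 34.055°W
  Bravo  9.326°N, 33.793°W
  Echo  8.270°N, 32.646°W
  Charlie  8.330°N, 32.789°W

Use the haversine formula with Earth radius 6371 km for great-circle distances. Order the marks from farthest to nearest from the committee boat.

Echo, Charlie, Alpha, Bravo, Delta

Distances from the committee boat:
Echo 8.270°N, 32.646°W: 109.0 km
Charlie 8.330°N, 32.789°W: 93.9 km
Alpha 8.659°N, 34.055°W: 91.2 km
Bravo 9.326°N, 33.793°W: 64.6 km
Delta 8.570°N, 33.234°W: 48.9 km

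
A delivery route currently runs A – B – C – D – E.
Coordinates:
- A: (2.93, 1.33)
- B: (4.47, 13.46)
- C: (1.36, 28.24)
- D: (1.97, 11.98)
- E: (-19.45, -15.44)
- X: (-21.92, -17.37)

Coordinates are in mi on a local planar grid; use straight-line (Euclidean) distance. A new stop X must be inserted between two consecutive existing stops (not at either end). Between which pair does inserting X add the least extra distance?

Added distance for inserting X between each consecutive pair:
A–B: 59.5 mi
B–C: 76.7 mi
C–D: 72.8 mi
D–E: 6.2 mi
Smallest added distance is 6.2 mi, inserting between D and E.

between D and E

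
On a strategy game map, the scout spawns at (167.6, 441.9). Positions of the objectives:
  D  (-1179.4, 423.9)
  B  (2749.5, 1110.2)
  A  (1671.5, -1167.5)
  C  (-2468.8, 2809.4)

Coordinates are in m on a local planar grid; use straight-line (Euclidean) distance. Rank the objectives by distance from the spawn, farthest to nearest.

Distances from the spawn:
C (-2468.8, 2809.4): 3543.4 m
B (2749.5, 1110.2): 2667.0 m
A (1671.5, -1167.5): 2202.7 m
D (-1179.4, 423.9): 1347.1 m

C, B, A, D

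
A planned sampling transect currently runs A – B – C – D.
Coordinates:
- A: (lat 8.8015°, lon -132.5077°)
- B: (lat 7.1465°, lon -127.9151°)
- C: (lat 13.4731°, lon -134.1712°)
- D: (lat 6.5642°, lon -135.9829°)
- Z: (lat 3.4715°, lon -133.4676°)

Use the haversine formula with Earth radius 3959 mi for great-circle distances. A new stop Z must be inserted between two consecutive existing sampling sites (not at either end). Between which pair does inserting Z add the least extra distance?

between C and D

Added distance for inserting Z between each consecutive pair:
A–B: 498.4 mi
B–C: 541.7 mi
C–D: 474.7 mi
Smallest added distance is 474.7 mi, inserting between C and D.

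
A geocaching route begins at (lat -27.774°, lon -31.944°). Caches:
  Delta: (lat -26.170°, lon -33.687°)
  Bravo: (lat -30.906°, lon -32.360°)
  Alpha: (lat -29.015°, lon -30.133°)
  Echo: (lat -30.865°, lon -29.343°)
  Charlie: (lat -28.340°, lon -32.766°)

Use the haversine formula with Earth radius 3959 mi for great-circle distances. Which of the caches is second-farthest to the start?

Distance to each, sorted:
Echo: 264.9 mi
Bravo: 217.9 mi
Delta: 154.3 mi
Alpha: 139.5 mi
Charlie: 63.6 mi
The second-farthest is Bravo at 217.9 mi.

Bravo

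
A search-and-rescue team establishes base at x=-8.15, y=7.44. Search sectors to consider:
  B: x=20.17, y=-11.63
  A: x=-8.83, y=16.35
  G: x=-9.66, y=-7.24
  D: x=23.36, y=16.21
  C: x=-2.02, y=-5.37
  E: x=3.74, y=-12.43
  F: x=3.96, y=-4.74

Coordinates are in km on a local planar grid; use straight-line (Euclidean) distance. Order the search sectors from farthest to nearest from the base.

Computing each straight-line distance from x=-8.15, y=7.44:
B x=20.17, y=-11.63: 34.1 km
D x=23.36, y=16.21: 32.7 km
E x=3.74, y=-12.43: 23.2 km
F x=3.96, y=-4.74: 17.2 km
G x=-9.66, y=-7.24: 14.8 km
C x=-2.02, y=-5.37: 14.2 km
A x=-8.83, y=16.35: 8.9 km

B, D, E, F, G, C, A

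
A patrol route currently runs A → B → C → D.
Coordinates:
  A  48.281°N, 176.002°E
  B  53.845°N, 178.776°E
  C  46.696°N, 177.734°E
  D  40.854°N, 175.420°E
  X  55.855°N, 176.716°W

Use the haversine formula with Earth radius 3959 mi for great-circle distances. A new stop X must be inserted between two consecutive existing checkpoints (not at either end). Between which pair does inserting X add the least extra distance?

between B and C

Added distance for inserting X between each consecutive pair:
A–B: 431.1 mi
B–C: 406.9 mi
C–D: 1352.4 mi
Smallest added distance is 406.9 mi, inserting between B and C.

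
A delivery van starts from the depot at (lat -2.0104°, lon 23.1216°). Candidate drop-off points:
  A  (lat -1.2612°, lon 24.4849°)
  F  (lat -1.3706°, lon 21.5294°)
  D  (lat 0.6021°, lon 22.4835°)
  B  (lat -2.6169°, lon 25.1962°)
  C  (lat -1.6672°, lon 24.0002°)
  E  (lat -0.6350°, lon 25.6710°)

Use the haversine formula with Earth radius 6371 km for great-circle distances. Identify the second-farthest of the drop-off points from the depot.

Distance to each, sorted:
E: 322.0 km
D: 299.0 km
B: 240.2 km
F: 190.7 km
A: 172.9 km
C: 104.8 km
The second-farthest is D at 299.0 km.

D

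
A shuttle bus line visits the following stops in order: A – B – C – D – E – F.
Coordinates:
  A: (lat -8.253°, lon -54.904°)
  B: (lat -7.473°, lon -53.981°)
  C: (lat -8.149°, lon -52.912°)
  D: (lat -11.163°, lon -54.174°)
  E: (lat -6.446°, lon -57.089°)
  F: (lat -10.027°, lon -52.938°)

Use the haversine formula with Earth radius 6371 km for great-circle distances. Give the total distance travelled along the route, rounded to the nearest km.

1856 km

Leg distances:
A→B: 133.6 km  (cumulative 133.6 km)
B→C: 139.7 km  (cumulative 273.3 km)
C→D: 362.6 km  (cumulative 635.9 km)
D→E: 614.5 km  (cumulative 1250.4 km)
E→F: 605.9 km  (cumulative 1856.4 km)
Total route length ≈ 1856 km.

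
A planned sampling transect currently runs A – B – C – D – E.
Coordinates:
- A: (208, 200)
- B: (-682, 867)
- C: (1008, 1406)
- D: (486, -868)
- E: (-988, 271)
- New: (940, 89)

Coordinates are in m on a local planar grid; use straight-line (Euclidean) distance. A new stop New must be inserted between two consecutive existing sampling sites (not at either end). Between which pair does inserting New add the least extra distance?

Added distance for inserting New between each consecutive pair:
A–B: 1427.1 m
B–C: 1343.8 m
C–D: 44.8 m
D–E: 1133.0 m
Smallest added distance is 44.8 m, inserting between C and D.

between C and D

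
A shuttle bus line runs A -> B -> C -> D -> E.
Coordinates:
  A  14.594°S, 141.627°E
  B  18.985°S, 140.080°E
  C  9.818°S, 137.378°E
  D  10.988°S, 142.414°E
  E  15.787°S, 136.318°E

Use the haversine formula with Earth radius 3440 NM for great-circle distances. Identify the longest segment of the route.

Leg distances:
A→B: 278.2 NM
B→C: 572.3 NM
C→D: 305.6 NM
D→E: 457.9 NM
The longest leg is B–C at 572.3 NM.

B–C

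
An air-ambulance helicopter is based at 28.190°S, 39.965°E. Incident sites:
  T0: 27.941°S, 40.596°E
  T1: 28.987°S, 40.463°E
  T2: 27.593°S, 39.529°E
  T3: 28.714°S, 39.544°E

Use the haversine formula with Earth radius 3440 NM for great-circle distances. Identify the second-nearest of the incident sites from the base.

T3

Distance to each, sorted:
T0: 36.6 NM
T3: 38.5 NM
T2: 42.7 NM
T1: 54.6 NM
The second-nearest is T3 at 38.5 NM.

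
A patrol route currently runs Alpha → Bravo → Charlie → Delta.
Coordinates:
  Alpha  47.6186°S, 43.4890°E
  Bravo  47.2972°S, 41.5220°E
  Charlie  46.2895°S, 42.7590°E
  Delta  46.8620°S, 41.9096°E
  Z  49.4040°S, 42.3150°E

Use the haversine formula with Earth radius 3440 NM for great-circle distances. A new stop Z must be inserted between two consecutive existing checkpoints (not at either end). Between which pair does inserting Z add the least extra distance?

Added distance for inserting Z between each consecutive pair:
Alpha–Bravo: 165.2 NM
Bravo–Charlie: 239.2 NM
Charlie–Delta: 292.2 NM
Smallest added distance is 165.2 NM, inserting between Alpha and Bravo.

between Alpha and Bravo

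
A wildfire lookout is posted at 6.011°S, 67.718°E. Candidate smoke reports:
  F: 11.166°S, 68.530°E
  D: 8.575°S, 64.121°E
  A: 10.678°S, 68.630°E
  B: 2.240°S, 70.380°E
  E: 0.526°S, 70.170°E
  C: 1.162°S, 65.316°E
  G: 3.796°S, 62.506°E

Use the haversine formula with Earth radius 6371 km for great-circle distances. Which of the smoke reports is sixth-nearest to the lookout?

Distances from the lookout (6.011°S, 67.718°E):
D: 488.5 km
B: 512.8 km
A: 528.6 km
F: 580.1 km
C: 601.4 km
G: 627.7 km
E: 667.8 km
The sixth-nearest is G at 627.7 km.

G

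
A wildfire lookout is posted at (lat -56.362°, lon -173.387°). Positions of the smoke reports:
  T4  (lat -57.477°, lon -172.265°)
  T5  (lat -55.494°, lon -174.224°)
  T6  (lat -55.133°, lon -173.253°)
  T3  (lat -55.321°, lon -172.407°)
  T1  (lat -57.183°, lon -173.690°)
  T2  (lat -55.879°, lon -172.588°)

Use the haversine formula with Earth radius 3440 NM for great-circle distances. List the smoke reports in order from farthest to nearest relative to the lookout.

T4, T6, T3, T5, T1, T2

Computing each great-circle distance from (lat -56.362°, lon -173.387°):
T4 (lat -57.477°, lon -172.265°): 76.4 NM
T6 (lat -55.133°, lon -173.253°): 73.9 NM
T3 (lat -55.321°, lon -172.407°): 70.7 NM
T5 (lat -55.494°, lon -174.224°): 59.2 NM
T1 (lat -57.183°, lon -173.690°): 50.3 NM
T2 (lat -55.879°, lon -172.588°): 39.4 NM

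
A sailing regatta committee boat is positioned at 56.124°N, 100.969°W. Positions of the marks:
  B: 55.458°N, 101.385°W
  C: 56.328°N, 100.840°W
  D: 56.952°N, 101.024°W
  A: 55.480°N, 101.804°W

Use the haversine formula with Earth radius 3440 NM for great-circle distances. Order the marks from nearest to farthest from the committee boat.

Distances from the committee boat:
C 56.328°N, 100.840°W: 13.0 NM
B 55.458°N, 101.385°W: 42.4 NM
A 55.480°N, 101.804°W: 47.8 NM
D 56.952°N, 101.024°W: 49.7 NM

C, B, A, D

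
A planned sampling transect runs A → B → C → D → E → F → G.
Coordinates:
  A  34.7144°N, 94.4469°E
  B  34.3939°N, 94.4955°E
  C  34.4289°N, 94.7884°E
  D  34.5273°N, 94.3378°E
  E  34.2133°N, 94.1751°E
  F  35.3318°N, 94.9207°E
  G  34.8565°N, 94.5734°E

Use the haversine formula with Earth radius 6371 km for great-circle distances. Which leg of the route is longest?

Leg distances:
A→B: 35.9 km
B→C: 27.1 km
C→D: 42.7 km
D→E: 38.0 km
E→F: 141.8 km
F→G: 61.6 km
The longest leg is E–F at 141.8 km.

E–F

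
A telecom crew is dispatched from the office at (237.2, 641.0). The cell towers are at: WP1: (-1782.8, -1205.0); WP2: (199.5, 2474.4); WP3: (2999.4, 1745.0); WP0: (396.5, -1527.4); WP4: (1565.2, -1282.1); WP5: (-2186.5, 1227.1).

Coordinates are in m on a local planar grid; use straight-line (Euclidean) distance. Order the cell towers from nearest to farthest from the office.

Computing each straight-line distance from (237.2, 641.0):
WP2 (199.5, 2474.4): 1833.8 m
WP0 (396.5, -1527.4): 2174.2 m
WP4 (1565.2, -1282.1): 2337.1 m
WP5 (-2186.5, 1227.1): 2493.6 m
WP1 (-1782.8, -1205.0): 2736.4 m
WP3 (2999.4, 1745.0): 2974.7 m

WP2, WP0, WP4, WP5, WP1, WP3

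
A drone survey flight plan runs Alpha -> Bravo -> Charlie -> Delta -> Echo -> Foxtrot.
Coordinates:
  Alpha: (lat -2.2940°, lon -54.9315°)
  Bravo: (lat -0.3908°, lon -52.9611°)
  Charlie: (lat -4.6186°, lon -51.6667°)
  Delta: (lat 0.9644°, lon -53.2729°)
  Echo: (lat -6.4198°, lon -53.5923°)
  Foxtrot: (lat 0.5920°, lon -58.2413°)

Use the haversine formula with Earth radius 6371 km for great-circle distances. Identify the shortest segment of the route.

Leg distances:
Alpha→Bravo: 304.6 km
Bravo→Charlie: 491.6 km
Charlie→Delta: 645.9 km
Delta→Echo: 821.9 km
Echo→Foxtrot: 934.9 km
The shortest leg is Alpha–Bravo at 304.6 km.

Alpha–Bravo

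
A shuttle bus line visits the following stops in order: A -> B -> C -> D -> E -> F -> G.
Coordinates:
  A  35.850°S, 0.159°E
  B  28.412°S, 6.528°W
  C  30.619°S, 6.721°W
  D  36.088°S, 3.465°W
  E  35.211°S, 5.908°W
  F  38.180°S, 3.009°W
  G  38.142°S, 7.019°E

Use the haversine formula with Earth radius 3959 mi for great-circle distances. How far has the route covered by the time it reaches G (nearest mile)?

Leg distances:
A→B: 645.5 mi  (cumulative 645.5 mi)
B→C: 152.9 mi  (cumulative 798.5 mi)
C→D: 422.0 mi  (cumulative 1220.4 mi)
D→E: 150.0 mi  (cumulative 1370.4 mi)
E→F: 260.5 mi  (cumulative 1630.9 mi)
F→G: 544.6 mi  (cumulative 2175.5 mi)
Cumulative distance at G ≈ 2175 mi.

2175 mi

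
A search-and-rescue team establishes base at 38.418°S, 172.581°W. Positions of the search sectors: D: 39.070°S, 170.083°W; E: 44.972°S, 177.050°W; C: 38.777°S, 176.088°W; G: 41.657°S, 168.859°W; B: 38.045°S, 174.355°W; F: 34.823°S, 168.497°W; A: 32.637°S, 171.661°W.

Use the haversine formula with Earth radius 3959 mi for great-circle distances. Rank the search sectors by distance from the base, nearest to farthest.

Distance from the base at 38.418°S, 172.581°W to each:
B 38.045°S, 174.355°W: 99.7 mi
D 39.070°S, 170.083°W: 142.0 mi
C 38.777°S, 176.088°W: 191.0 mi
G 41.657°S, 168.859°W: 298.0 mi
F 34.823°S, 168.497°W: 336.1 mi
A 32.637°S, 171.661°W: 402.8 mi
E 44.972°S, 177.050°W: 508.0 mi

B, D, C, G, F, A, E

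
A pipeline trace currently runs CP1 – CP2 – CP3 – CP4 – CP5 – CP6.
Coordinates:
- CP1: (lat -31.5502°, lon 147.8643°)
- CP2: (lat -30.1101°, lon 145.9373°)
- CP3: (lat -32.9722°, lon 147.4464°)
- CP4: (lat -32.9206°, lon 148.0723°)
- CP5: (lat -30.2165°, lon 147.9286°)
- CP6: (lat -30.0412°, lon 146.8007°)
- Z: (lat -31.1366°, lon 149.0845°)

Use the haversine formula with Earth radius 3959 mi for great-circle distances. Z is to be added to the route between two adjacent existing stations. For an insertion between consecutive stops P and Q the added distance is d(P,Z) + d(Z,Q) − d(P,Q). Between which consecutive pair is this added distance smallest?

Added distance for inserting Z between each consecutive pair:
CP1–CP2: 126.0 mi
CP2–CP3: 142.3 mi
CP3–CP4: 259.3 mi
CP4–CP5: 43.3 mi
CP5–CP6: 180.6 mi
Smallest added distance is 43.3 mi, inserting between CP4 and CP5.

between CP4 and CP5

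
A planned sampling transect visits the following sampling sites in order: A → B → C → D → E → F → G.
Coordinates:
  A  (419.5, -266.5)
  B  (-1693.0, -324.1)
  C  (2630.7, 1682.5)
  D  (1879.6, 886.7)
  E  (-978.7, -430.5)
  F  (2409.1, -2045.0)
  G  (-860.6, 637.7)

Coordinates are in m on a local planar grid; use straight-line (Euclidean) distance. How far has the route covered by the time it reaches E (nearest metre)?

Leg distances:
A→B: 2113.3 m  (cumulative 2113.3 m)
B→C: 4766.6 m  (cumulative 6879.9 m)
C→D: 1094.3 m  (cumulative 7974.2 m)
D→E: 3147.2 m  (cumulative 11121.4 m)
Cumulative distance at E ≈ 11121 m.

11121 m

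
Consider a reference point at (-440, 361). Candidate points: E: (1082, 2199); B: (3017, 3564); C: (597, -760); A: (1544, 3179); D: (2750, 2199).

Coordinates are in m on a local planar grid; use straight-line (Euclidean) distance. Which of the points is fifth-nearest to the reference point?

B

Distances from the reference point ((-440, 361)):
C: 1527.1 m
E: 2386.4 m
A: 3446.4 m
D: 3681.6 m
B: 4712.8 m
The fifth-nearest is B at 4712.8 m.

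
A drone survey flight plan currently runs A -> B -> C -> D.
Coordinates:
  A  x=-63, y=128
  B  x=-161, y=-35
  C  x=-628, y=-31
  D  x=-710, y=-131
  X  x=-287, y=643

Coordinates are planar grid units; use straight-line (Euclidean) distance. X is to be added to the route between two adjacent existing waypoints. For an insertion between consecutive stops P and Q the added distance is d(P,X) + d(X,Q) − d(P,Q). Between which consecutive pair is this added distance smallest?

Added distance for inserting X between each consecutive pair:
A–B: 1061.0
B–C: 977.9
C–D: 1508.1
Smallest added distance is 977.9, inserting between B and C.

between B and C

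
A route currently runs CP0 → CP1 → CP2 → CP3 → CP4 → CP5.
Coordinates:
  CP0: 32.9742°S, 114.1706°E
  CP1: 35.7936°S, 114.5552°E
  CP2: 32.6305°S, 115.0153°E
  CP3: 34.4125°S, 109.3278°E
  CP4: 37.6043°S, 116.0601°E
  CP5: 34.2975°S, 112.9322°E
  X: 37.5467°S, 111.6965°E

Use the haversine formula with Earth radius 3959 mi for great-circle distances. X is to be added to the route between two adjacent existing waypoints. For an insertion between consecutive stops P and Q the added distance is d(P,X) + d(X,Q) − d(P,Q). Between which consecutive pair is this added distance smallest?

Added distance for inserting X between each consecutive pair:
CP0–CP1: 348.7 mi
CP1–CP2: 367.3 mi
CP2–CP3: 291.9 mi
CP3–CP4: 56.8 mi
CP4–CP5: 186.1 mi
Smallest added distance is 56.8 mi, inserting between CP3 and CP4.

between CP3 and CP4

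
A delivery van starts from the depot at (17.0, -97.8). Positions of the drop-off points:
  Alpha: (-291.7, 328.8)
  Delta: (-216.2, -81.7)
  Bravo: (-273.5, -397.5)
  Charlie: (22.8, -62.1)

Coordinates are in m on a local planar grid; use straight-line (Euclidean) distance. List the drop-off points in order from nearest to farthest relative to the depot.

Distance from the depot at (17.0, -97.8) to each:
Charlie (22.8, -62.1): 36.2 m
Delta (-216.2, -81.7): 233.8 m
Bravo (-273.5, -397.5): 417.4 m
Alpha (-291.7, 328.8): 526.6 m

Charlie, Delta, Bravo, Alpha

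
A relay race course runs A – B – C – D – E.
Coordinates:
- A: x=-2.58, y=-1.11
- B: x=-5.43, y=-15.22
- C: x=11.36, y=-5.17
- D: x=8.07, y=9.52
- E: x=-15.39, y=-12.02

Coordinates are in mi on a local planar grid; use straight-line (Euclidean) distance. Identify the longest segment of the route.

Leg distances:
A→B: 14.4 mi
B→C: 19.6 mi
C→D: 15.1 mi
D→E: 31.8 mi
The longest leg is D–E at 31.8 mi.

D–E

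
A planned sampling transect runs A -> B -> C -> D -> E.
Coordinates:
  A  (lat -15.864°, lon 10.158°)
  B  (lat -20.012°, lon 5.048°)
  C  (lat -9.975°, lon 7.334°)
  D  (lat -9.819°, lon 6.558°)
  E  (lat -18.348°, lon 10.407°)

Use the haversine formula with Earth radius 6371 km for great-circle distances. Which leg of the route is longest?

Leg distances:
A→B: 710.5 km
B→C: 1142.7 km
C→D: 86.8 km
D→E: 1035.1 km
The longest leg is B–C at 1142.7 km.

B–C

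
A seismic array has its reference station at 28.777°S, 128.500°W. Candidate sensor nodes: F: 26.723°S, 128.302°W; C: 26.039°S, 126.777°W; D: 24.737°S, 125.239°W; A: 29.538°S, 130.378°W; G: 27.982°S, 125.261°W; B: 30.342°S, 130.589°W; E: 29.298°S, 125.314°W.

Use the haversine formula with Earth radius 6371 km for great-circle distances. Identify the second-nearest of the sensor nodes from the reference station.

F

Distances from the reference station (28.777°S, 128.500°W):
A: 201.0 km
F: 229.2 km
B: 266.6 km
E: 315.1 km
G: 329.0 km
C: 348.7 km
D: 553.7 km
The second-nearest is F at 229.2 km.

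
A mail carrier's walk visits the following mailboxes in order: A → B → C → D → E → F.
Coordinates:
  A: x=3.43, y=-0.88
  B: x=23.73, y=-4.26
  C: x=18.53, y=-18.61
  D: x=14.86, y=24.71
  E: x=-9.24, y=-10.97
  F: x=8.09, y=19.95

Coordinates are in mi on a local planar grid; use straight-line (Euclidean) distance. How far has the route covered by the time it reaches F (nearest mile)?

158 mi

Leg distances:
A→B: 20.6 mi  (cumulative 20.6 mi)
B→C: 15.3 mi  (cumulative 35.8 mi)
C→D: 43.5 mi  (cumulative 79.3 mi)
D→E: 43.1 mi  (cumulative 122.4 mi)
E→F: 35.4 mi  (cumulative 157.8 mi)
Cumulative distance at F ≈ 158 mi.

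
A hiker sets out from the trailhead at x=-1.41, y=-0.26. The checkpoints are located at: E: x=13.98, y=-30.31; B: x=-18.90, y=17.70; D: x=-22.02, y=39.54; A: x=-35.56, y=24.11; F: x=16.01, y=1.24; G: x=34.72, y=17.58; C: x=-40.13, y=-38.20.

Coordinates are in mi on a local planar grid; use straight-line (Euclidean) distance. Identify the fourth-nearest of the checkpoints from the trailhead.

G

Distances from the trailhead (x=-1.41, y=-0.26):
F: 17.5 mi
B: 25.1 mi
E: 33.8 mi
G: 40.3 mi
A: 42.0 mi
D: 44.8 mi
C: 54.2 mi
The fourth-nearest is G at 40.3 mi.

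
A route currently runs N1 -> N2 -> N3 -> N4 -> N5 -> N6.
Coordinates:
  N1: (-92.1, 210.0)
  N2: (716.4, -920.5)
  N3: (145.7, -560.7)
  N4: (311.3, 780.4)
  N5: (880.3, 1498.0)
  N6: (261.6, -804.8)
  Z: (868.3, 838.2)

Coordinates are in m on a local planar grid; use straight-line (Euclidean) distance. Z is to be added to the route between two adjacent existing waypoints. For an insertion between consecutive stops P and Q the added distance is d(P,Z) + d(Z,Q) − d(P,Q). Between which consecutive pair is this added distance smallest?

between N5 and N6

Added distance for inserting Z between each consecutive pair:
N1–N2: 1523.0 m
N2–N3: 2665.1 m
N3–N4: 783.2 m
N4–N5: 304.1 m
N5–N6: 26.9 m
Smallest added distance is 26.9 m, inserting between N5 and N6.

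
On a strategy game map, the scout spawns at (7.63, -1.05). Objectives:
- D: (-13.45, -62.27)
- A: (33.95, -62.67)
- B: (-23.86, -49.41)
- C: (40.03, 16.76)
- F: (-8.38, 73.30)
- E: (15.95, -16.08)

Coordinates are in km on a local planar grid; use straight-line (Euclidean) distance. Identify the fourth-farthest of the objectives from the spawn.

B

Distance to each, sorted:
F: 76.1 km
A: 67.0 km
D: 64.7 km
B: 57.7 km
C: 37.0 km
E: 17.2 km
The fourth-farthest is B at 57.7 km.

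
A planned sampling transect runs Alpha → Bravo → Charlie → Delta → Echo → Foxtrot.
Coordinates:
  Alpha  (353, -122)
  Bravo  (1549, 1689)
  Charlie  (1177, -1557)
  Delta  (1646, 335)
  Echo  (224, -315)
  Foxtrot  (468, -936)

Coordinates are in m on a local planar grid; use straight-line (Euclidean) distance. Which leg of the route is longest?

Bravo–Charlie

Leg distances:
Alpha→Bravo: 2170.3 m
Bravo→Charlie: 3267.2 m
Charlie→Delta: 1949.3 m
Delta→Echo: 1563.5 m
Echo→Foxtrot: 667.2 m
The longest leg is Bravo–Charlie at 3267.2 m.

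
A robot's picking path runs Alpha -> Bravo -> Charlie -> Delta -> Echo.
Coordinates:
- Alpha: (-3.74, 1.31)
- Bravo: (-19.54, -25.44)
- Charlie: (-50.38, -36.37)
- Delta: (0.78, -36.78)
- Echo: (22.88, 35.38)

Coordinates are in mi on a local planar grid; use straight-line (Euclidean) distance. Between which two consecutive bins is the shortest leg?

Leg distances:
Alpha→Bravo: 31.1 mi
Bravo→Charlie: 32.7 mi
Charlie→Delta: 51.2 mi
Delta→Echo: 75.5 mi
The shortest leg is Alpha–Bravo at 31.1 mi.

Alpha–Bravo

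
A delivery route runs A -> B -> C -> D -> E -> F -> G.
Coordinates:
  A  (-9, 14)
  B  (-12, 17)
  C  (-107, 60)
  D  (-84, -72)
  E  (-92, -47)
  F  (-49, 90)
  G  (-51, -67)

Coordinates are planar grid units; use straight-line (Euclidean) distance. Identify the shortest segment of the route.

A–B

Leg distances:
A→B: 4.2
B→C: 104.3
C→D: 134.0
D→E: 26.2
E→F: 143.6
F→G: 157.0
The shortest leg is A–B at 4.2.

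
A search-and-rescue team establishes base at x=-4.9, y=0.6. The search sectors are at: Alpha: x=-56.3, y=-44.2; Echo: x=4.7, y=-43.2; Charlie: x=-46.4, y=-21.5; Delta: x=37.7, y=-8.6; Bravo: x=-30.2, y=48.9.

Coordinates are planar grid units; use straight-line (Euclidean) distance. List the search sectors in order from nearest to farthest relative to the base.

Distances from the base:
Delta x=37.7, y=-8.6: 43.6
Echo x=4.7, y=-43.2: 44.8
Charlie x=-46.4, y=-21.5: 47.0
Bravo x=-30.2, y=48.9: 54.5
Alpha x=-56.3, y=-44.2: 68.2

Delta, Echo, Charlie, Bravo, Alpha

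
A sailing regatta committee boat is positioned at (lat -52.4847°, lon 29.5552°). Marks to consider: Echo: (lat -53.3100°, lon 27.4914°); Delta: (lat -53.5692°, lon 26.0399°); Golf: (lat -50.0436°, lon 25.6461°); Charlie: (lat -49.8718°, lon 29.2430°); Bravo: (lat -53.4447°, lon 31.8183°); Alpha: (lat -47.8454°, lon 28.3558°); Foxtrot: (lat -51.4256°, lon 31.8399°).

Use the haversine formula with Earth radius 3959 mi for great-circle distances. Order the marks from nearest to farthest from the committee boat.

Distances from the committee boat:
Echo (lat -53.3100°, lon 27.4914°): 103.2 mi
Bravo (lat -53.4447°, lon 31.8183°): 115.2 mi
Foxtrot (lat -51.4256°, lon 31.8399°): 121.7 mi
Delta (lat -53.5692°, lon 26.0399°): 164.2 mi
Charlie (lat -49.8718°, lon 29.2430°): 181.1 mi
Golf (lat -50.0436°, lon 25.6461°): 238.7 mi
Alpha (lat -47.8454°, lon 28.3558°): 324.9 mi

Echo, Bravo, Foxtrot, Delta, Charlie, Golf, Alpha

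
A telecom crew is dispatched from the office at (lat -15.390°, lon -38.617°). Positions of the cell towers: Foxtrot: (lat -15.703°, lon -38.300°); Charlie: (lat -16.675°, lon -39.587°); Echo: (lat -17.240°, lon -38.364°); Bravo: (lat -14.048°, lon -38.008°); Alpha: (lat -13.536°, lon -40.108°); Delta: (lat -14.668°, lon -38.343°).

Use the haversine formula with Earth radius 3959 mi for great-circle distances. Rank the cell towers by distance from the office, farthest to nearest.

Computing each great-circle distance from (lat -15.390°, lon -38.617°):
Alpha (lat -13.536°, lon -40.108°): 162.4 mi
Echo (lat -17.240°, lon -38.364°): 128.9 mi
Charlie (lat -16.675°, lon -39.587°): 109.7 mi
Bravo (lat -14.048°, lon -38.008°): 101.3 mi
Delta (lat -14.668°, lon -38.343°): 53.1 mi
Foxtrot (lat -15.703°, lon -38.300°): 30.2 mi

Alpha, Echo, Charlie, Bravo, Delta, Foxtrot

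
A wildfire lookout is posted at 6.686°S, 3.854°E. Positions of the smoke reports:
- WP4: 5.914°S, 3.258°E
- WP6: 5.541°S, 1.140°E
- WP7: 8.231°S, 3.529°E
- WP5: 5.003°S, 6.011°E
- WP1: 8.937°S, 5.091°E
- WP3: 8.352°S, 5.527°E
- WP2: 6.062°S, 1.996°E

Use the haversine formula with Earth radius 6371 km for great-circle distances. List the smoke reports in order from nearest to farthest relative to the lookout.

Distance from the lookout at 6.686°S, 3.854°E to each:
WP4 5.914°S, 3.258°E: 108.2 km
WP7 8.231°S, 3.529°E: 175.5 km
WP2 6.062°S, 1.996°E: 216.7 km
WP3 8.352°S, 5.527°E: 261.4 km
WP1 8.937°S, 5.091°E: 285.0 km
WP5 5.003°S, 6.011°E: 303.2 km
WP6 5.541°S, 1.140°E: 326.0 km

WP4, WP7, WP2, WP3, WP1, WP5, WP6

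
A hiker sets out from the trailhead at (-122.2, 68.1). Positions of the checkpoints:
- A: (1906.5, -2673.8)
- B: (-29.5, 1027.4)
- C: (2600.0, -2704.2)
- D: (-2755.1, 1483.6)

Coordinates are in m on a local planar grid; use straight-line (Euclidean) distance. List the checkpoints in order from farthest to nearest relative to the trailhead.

Distances from the trailhead:
C (2600.0, -2704.2): 3885.4 m
A (1906.5, -2673.8): 3410.8 m
D (-2755.1, 1483.6): 2989.3 m
B (-29.5, 1027.4): 963.8 m

C, A, D, B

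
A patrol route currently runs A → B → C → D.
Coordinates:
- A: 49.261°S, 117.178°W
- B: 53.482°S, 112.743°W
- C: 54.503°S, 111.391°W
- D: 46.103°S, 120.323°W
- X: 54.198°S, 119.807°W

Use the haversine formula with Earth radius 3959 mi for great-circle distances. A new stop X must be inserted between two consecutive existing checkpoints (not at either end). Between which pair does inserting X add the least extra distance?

Added distance for inserting X between each consecutive pair:
A–B: 302.6 mi
B–C: 542.1 mi
C–D: 198.8 mi
Smallest added distance is 198.8 mi, inserting between C and D.

between C and D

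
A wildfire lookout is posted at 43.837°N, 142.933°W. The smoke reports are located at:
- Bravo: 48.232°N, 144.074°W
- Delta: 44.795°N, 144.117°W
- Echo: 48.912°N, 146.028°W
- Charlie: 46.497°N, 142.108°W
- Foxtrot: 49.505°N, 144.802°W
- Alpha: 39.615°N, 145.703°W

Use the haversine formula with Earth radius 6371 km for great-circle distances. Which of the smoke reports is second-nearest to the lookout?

Charlie

Distance to each, sorted:
Delta: 142.2 km
Charlie: 302.8 km
Bravo: 496.6 km
Alpha: 522.6 km
Echo: 612.1 km
Foxtrot: 646.1 km
The second-nearest is Charlie at 302.8 km.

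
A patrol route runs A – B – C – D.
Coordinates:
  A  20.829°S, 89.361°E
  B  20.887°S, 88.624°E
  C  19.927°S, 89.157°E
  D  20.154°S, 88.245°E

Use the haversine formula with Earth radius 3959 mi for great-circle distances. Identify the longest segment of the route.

Leg distances:
A→B: 47.8 mi
B→C: 74.8 mi
C→D: 61.2 mi
The longest leg is B–C at 74.8 mi.

B–C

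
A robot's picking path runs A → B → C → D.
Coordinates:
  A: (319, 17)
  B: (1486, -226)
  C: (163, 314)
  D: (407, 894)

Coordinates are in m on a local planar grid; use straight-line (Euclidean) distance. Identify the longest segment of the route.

B–C

Leg distances:
A→B: 1192.0 m
B→C: 1429.0 m
C→D: 629.2 m
The longest leg is B–C at 1429.0 m.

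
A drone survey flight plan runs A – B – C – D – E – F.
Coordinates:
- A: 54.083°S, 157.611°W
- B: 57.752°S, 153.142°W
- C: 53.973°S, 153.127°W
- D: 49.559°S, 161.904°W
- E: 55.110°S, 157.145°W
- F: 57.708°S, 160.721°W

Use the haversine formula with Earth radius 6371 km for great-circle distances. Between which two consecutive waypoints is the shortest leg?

E–F

Leg distances:
A→B: 493.7 km
B→C: 420.2 km
C→D: 777.3 km
D→E: 696.4 km
E→F: 363.0 km
The shortest leg is E–F at 363.0 km.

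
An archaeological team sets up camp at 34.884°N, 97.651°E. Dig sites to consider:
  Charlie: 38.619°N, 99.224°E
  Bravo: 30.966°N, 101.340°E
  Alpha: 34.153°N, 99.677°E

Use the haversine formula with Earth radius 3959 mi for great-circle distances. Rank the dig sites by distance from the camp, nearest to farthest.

Alpha, Charlie, Bravo

Distance from the camp at 34.884°N, 97.651°E to each:
Alpha 34.153°N, 99.677°E: 125.9 mi
Charlie 38.619°N, 99.224°E: 272.4 mi
Bravo 30.966°N, 101.340°E: 345.0 mi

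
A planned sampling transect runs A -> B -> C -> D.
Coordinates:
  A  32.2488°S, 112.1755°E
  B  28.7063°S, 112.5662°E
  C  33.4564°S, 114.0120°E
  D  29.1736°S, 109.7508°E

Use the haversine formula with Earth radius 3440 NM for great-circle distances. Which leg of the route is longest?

C–D

Leg distances:
A→B: 213.6 NM
B→C: 294.7 NM
C→D: 337.4 NM
The longest leg is C–D at 337.4 NM.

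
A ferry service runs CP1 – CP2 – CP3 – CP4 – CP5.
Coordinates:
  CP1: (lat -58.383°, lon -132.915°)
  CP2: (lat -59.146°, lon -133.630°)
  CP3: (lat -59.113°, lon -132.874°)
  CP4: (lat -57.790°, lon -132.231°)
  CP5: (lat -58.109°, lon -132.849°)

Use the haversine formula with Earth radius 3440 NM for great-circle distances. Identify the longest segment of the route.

Leg distances:
CP1→CP2: 50.9 NM
CP2→CP3: 23.4 NM
CP3→CP4: 82.0 NM
CP4→CP5: 27.5 NM
The longest leg is CP3–CP4 at 82.0 NM.

CP3–CP4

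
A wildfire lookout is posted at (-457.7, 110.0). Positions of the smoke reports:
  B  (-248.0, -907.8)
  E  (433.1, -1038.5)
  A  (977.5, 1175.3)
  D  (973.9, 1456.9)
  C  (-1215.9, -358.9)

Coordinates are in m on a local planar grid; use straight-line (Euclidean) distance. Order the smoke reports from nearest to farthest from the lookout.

C, B, E, A, D

Distances from the lookout:
C (-1215.9, -358.9): 891.5 m
B (-248.0, -907.8): 1039.2 m
E (433.1, -1038.5): 1453.5 m
A (977.5, 1175.3): 1787.4 m
D (973.9, 1456.9): 1965.6 m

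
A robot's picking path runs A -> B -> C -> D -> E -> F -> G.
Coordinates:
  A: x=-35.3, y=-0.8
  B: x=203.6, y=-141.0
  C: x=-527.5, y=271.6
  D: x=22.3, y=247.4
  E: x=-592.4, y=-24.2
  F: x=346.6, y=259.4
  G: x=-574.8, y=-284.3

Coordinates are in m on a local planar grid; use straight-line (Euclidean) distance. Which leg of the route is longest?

Leg distances:
A→B: 277.0 m
B→C: 839.5 m
C→D: 550.3 m
D→E: 672.0 m
E→F: 980.9 m
F→G: 1069.9 m
The longest leg is F–G at 1069.9 m.

F–G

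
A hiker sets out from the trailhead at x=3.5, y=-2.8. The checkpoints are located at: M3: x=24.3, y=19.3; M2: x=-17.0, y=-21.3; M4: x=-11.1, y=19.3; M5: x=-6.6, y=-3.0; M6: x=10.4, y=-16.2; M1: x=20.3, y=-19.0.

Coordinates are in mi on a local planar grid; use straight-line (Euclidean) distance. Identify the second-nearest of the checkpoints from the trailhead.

Distance to each, sorted:
M5: 10.1 mi
M6: 15.1 mi
M1: 23.3 mi
M4: 26.5 mi
M2: 27.6 mi
M3: 30.3 mi
The second-nearest is M6 at 15.1 mi.

M6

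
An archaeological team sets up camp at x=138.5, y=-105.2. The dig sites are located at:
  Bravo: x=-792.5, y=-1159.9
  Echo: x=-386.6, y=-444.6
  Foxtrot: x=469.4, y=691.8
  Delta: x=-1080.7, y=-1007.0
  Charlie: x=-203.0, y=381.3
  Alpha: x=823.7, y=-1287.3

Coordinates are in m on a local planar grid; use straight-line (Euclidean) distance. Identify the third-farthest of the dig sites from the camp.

Distance to each, sorted:
Delta: 1516.5 m
Bravo: 1406.8 m
Alpha: 1366.3 m
Foxtrot: 863.0 m
Echo: 625.2 m
Charlie: 594.4 m
The third-farthest is Alpha at 1366.3 m.

Alpha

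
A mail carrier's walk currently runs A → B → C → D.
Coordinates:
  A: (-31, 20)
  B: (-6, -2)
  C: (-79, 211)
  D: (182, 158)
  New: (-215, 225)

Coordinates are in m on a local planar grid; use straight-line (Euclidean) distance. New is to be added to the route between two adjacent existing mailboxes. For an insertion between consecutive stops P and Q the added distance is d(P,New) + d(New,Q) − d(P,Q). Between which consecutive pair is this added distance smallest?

Added distance for inserting New between each consecutive pair:
A–B: 550.7 m
B–C: 220.1 m
C–D: 273.0 m
Smallest added distance is 220.1 m, inserting between B and C.

between B and C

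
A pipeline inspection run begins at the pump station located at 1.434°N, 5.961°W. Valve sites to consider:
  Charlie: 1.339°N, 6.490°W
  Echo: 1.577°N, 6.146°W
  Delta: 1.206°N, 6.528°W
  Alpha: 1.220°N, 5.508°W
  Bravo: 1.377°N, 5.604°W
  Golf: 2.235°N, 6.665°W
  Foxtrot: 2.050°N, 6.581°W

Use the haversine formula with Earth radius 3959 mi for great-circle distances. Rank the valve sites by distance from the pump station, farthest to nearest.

Distance from the pump station at 1.434°N, 5.961°W to each:
Golf 2.235°N, 6.665°W: 73.7 mi
Foxtrot 2.050°N, 6.581°W: 60.4 mi
Delta 1.206°N, 6.528°W: 42.2 mi
Charlie 1.339°N, 6.490°W: 37.1 mi
Alpha 1.220°N, 5.508°W: 34.6 mi
Bravo 1.377°N, 5.604°W: 25.0 mi
Echo 1.577°N, 6.146°W: 16.2 mi

Golf, Foxtrot, Delta, Charlie, Alpha, Bravo, Echo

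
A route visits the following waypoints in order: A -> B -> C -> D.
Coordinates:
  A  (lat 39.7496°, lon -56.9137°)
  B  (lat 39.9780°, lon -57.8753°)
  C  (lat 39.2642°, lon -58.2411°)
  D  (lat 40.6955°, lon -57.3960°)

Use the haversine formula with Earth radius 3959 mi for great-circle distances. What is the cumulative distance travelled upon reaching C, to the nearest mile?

Leg distances:
A→B: 53.4 mi  (cumulative 53.4 mi)
B→C: 53.0 mi  (cumulative 106.4 mi)
Cumulative distance at C ≈ 106 mi.

106 mi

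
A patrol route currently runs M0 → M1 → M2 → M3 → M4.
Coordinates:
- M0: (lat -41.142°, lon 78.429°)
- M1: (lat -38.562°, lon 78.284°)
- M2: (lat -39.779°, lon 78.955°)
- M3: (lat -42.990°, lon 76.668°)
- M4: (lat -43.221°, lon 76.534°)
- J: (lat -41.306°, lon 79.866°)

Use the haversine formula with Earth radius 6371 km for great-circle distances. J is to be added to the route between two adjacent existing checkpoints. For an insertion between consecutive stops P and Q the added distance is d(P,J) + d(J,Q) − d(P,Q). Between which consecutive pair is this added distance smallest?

between M2 and M3

Added distance for inserting J between each consecutive pair:
M0–M1: 168.0 km
M1–M2: 372.8 km
M2–M3: 105.0 km
M3–M4: 642.6 km
Smallest added distance is 105.0 km, inserting between M2 and M3.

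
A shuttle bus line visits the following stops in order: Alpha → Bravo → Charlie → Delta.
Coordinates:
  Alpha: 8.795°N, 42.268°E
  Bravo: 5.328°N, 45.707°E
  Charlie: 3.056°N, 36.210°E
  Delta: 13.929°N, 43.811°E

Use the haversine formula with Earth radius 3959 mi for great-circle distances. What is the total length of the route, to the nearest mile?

1922 mi

Leg distances:
Alpha→Bravo: 336.1 mi  (cumulative 336.1 mi)
Bravo→Charlie: 673.0 mi  (cumulative 1009.1 mi)
Charlie→Delta: 912.9 mi  (cumulative 1922.0 mi)
Total route length ≈ 1922 mi.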